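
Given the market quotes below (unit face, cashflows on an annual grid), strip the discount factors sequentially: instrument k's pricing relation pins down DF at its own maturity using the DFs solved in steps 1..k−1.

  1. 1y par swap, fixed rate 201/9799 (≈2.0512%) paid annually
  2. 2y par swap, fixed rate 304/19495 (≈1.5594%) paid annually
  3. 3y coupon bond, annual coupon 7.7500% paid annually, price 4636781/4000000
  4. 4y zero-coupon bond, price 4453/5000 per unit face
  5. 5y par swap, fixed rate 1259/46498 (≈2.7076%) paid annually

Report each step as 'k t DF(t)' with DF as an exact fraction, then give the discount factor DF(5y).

step 1 [1y] swap r/1=201/9799: DF=(1 − 201/9799·(0))/(1+201/9799) = 9799/10000 ≈ 0.979900
step 2 [2y] swap r/1=304/19495: DF=(1 − 304/19495·(0.979900))/(1+304/19495) = 606/625 ≈ 0.969600
step 3 [3y] bond c/1=31/400: DF=(4636781/4000000 − 31/400·(0.979900+0.969600))/(1+31/400) = 2339/2500 ≈ 0.935600
step 4 [4y] zero: DF = P = 4453/5000 ≈ 0.890600
step 5 [5y] swap r/1=1259/46498: DF=(1 − 1259/46498·(0.979900+0.969600+0.935600+0.890600))/(1+1259/46498) = 8741/10000 ≈ 0.874100

1 1 9799/10000
2 2 606/625
3 3 2339/2500
4 4 4453/5000
5 5 8741/10000
DF(5y) = 8741/10000 ≈ 0.874100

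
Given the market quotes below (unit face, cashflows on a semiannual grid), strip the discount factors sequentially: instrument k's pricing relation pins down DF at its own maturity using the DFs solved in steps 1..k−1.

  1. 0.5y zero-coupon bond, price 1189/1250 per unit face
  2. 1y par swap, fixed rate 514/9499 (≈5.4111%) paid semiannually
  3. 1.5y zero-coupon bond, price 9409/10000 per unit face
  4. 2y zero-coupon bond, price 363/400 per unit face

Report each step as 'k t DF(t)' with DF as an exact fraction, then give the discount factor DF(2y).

1 1/2 1189/1250
2 1 4743/5000
3 3/2 9409/10000
4 2 363/400
DF(2y) = 363/400 ≈ 0.907500

step 1 [0.5y] zero: DF = P = 1189/1250 ≈ 0.951200
step 2 [1y] swap r/2=257/9499: DF=(1 − 257/9499·(0.951200))/(1+257/9499) = 4743/5000 ≈ 0.948600
step 3 [1.5y] zero: DF = P = 9409/10000 ≈ 0.940900
step 4 [2y] zero: DF = P = 363/400 ≈ 0.907500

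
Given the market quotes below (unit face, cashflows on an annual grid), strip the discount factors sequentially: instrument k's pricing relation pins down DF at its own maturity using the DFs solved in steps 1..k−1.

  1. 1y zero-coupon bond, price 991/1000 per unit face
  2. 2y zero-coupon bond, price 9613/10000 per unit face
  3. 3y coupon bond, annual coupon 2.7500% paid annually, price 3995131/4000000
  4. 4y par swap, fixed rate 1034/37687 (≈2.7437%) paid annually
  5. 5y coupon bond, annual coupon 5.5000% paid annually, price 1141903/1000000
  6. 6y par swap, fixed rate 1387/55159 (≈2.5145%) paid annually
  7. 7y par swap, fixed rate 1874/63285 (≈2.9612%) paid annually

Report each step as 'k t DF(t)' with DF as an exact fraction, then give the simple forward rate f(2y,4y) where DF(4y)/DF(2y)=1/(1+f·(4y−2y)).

step 1 [1y] zero: DF = P = 991/1000 ≈ 0.991000
step 2 [2y] zero: DF = P = 9613/10000 ≈ 0.961300
step 3 [3y] bond c/1=11/400: DF=(3995131/4000000 − 11/400·(0.991000+0.961300))/(1+11/400) = 4599/5000 ≈ 0.919800
step 4 [4y] swap r/1=1034/37687: DF=(1 − 1034/37687·(0.991000+0.961300+0.919800))/(1+1034/37687) = 4483/5000 ≈ 0.896600
step 5 [5y] bond c/1=11/200: DF=(1141903/1000000 − 11/200·(0.991000+0.961300+0.919800+0.896600))/(1+11/200) = 8859/10000 ≈ 0.885900
step 6 [6y] swap r/1=1387/55159: DF=(1 − 1387/55159·(0.991000+0.961300+0.919800+0.896600+0.885900))/(1+1387/55159) = 8613/10000 ≈ 0.861300
step 7 [7y] swap r/1=1874/63285: DF=(1 − 1874/63285·(0.991000+0.961300+0.919800+0.896600+0.885900+0.861300))/(1+1874/63285) = 4063/5000 ≈ 0.812600

1 1 991/1000
2 2 9613/10000
3 3 4599/5000
4 4 4483/5000
5 5 8859/10000
6 6 8613/10000
7 7 4063/5000
f(2y,4y) = ((9613/10000)/(4483/5000) − 1)/(2) = 647/17932 ≈ 3.6081%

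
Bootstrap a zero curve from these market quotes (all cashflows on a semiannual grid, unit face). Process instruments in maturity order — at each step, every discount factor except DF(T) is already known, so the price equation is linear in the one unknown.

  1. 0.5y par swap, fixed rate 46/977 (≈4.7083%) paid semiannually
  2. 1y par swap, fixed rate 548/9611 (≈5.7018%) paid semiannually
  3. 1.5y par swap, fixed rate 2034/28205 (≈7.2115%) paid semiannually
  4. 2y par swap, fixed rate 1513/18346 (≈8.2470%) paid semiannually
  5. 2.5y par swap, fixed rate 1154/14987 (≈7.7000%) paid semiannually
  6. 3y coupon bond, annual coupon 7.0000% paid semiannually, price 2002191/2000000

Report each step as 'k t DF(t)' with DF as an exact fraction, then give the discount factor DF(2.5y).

1 1/2 977/1000
2 1 2363/2500
3 3/2 8983/10000
4 2 8487/10000
5 5/2 8269/10000
6 3 1019/1250
DF(2.5y) = 8269/10000 ≈ 0.826900

step 1 [0.5y] swap r/2=23/977: DF=(1 − 23/977·(0))/(1+23/977) = 977/1000 ≈ 0.977000
step 2 [1y] swap r/2=274/9611: DF=(1 − 274/9611·(0.977000))/(1+274/9611) = 2363/2500 ≈ 0.945200
step 3 [1.5y] swap r/2=1017/28205: DF=(1 − 1017/28205·(0.977000+0.945200))/(1+1017/28205) = 8983/10000 ≈ 0.898300
step 4 [2y] swap r/2=1513/36692: DF=(1 − 1513/36692·(0.977000+0.945200+0.898300))/(1+1513/36692) = 8487/10000 ≈ 0.848700
step 5 [2.5y] swap r/2=577/14987: DF=(1 − 577/14987·(0.977000+0.945200+0.898300+0.848700))/(1+577/14987) = 8269/10000 ≈ 0.826900
step 6 [3y] bond c/2=7/200: DF=(2002191/2000000 − 7/200·(0.977000+0.945200+0.898300+0.848700+0.826900))/(1+7/200) = 1019/1250 ≈ 0.815200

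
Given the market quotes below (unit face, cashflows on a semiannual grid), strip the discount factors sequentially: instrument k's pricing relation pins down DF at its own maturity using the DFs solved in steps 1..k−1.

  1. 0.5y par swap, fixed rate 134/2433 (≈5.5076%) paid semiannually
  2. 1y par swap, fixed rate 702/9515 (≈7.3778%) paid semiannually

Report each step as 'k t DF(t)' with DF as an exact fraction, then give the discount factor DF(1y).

1 1/2 2433/2500
2 1 4649/5000
DF(1y) = 4649/5000 ≈ 0.929800

step 1 [0.5y] swap r/2=67/2433: DF=(1 − 67/2433·(0))/(1+67/2433) = 2433/2500 ≈ 0.973200
step 2 [1y] swap r/2=351/9515: DF=(1 − 351/9515·(0.973200))/(1+351/9515) = 4649/5000 ≈ 0.929800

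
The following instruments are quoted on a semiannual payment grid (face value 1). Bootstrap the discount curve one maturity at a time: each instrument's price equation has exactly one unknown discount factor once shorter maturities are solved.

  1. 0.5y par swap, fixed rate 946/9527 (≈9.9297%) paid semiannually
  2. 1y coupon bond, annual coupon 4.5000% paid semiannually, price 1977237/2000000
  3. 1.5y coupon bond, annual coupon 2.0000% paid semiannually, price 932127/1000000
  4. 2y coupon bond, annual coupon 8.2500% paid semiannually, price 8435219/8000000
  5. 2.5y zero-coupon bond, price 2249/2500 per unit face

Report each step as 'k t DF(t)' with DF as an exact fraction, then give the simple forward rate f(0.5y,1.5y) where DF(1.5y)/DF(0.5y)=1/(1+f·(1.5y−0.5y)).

1 1/2 9527/10000
2 1 9459/10000
3 3/2 9041/10000
4 2 1127/1250
5 5/2 2249/2500
f(0.5y,1.5y) = ((9527/10000)/(9041/10000) − 1)/(1) = 486/9041 ≈ 5.3755%

step 1 [0.5y] swap r/2=473/9527: DF=(1 − 473/9527·(0))/(1+473/9527) = 9527/10000 ≈ 0.952700
step 2 [1y] bond c/2=9/400: DF=(1977237/2000000 − 9/400·(0.952700))/(1+9/400) = 9459/10000 ≈ 0.945900
step 3 [1.5y] bond c/2=1/100: DF=(932127/1000000 − 1/100·(0.952700+0.945900))/(1+1/100) = 9041/10000 ≈ 0.904100
step 4 [2y] bond c/2=33/800: DF=(8435219/8000000 − 33/800·(0.952700+0.945900+0.904100))/(1+33/800) = 1127/1250 ≈ 0.901600
step 5 [2.5y] zero: DF = P = 2249/2500 ≈ 0.899600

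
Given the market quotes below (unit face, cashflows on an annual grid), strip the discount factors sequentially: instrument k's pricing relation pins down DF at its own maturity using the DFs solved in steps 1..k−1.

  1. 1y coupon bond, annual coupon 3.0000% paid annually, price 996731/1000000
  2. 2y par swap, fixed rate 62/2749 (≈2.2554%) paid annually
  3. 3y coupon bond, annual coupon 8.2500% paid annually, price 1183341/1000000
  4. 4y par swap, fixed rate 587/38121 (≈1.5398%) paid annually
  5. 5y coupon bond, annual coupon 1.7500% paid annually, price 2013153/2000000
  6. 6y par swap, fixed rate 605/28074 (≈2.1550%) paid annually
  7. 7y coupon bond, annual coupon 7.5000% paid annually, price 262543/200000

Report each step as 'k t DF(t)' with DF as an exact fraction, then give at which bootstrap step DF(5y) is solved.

1 1 9677/10000
2 2 4783/5000
3 3 1893/2000
4 4 9413/10000
5 5 9237/10000
6 6 879/1000
7 7 4147/5000
DF(5y) is solved at step 5

step 1 [1y] bond c/1=3/100: DF=(996731/1000000 − 3/100·(0))/(1+3/100) = 9677/10000 ≈ 0.967700
step 2 [2y] swap r/1=62/2749: DF=(1 − 62/2749·(0.967700))/(1+62/2749) = 4783/5000 ≈ 0.956600
step 3 [3y] bond c/1=33/400: DF=(1183341/1000000 − 33/400·(0.967700+0.956600))/(1+33/400) = 1893/2000 ≈ 0.946500
step 4 [4y] swap r/1=587/38121: DF=(1 − 587/38121·(0.967700+0.956600+0.946500))/(1+587/38121) = 9413/10000 ≈ 0.941300
step 5 [5y] bond c/1=7/400: DF=(2013153/2000000 − 7/400·(0.967700+0.956600+0.946500+0.941300))/(1+7/400) = 9237/10000 ≈ 0.923700
step 6 [6y] swap r/1=605/28074: DF=(1 − 605/28074·(0.967700+0.956600+0.946500+0.941300+0.923700))/(1+605/28074) = 879/1000 ≈ 0.879000
step 7 [7y] bond c/1=3/40: DF=(262543/200000 − 3/40·(0.967700+0.956600+0.946500+0.941300+0.923700+0.879000))/(1+3/40) = 4147/5000 ≈ 0.829400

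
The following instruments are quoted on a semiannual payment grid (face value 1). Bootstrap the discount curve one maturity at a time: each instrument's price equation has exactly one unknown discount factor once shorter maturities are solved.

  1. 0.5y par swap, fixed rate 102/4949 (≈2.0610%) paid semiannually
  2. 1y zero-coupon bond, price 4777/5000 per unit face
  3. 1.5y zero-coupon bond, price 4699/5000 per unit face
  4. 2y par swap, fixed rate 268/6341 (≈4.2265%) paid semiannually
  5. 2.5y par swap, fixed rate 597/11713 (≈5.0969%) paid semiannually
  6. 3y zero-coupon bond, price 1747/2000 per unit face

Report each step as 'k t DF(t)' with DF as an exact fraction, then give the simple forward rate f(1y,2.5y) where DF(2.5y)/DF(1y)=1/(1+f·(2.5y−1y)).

step 1 [0.5y] swap r/2=51/4949: DF=(1 − 51/4949·(0))/(1+51/4949) = 4949/5000 ≈ 0.989800
step 2 [1y] zero: DF = P = 4777/5000 ≈ 0.955400
step 3 [1.5y] zero: DF = P = 4699/5000 ≈ 0.939800
step 4 [2y] swap r/2=134/6341: DF=(1 − 134/6341·(0.989800+0.955400+0.939800))/(1+134/6341) = 2299/2500 ≈ 0.919600
step 5 [2.5y] swap r/2=597/23426: DF=(1 − 597/23426·(0.989800+0.955400+0.939800+0.919600))/(1+597/23426) = 4403/5000 ≈ 0.880600
step 6 [3y] zero: DF = P = 1747/2000 ≈ 0.873500

1 1/2 4949/5000
2 1 4777/5000
3 3/2 4699/5000
4 2 2299/2500
5 5/2 4403/5000
6 3 1747/2000
f(1y,2.5y) = ((4777/5000)/(4403/5000) − 1)/(3/2) = 44/777 ≈ 5.6628%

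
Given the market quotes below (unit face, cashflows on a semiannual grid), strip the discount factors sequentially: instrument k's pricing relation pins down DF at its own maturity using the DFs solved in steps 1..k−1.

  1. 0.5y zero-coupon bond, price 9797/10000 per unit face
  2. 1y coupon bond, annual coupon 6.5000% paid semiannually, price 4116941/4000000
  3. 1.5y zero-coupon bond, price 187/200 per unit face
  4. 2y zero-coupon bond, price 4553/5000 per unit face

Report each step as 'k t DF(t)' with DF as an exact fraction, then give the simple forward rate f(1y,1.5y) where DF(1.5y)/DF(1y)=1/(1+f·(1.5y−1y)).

1 1/2 9797/10000
2 1 483/500
3 3/2 187/200
4 2 4553/5000
f(1y,1.5y) = ((483/500)/(187/200) − 1)/(1/2) = 62/935 ≈ 6.6310%

step 1 [0.5y] zero: DF = P = 9797/10000 ≈ 0.979700
step 2 [1y] bond c/2=13/400: DF=(4116941/4000000 − 13/400·(0.979700))/(1+13/400) = 483/500 ≈ 0.966000
step 3 [1.5y] zero: DF = P = 187/200 ≈ 0.935000
step 4 [2y] zero: DF = P = 4553/5000 ≈ 0.910600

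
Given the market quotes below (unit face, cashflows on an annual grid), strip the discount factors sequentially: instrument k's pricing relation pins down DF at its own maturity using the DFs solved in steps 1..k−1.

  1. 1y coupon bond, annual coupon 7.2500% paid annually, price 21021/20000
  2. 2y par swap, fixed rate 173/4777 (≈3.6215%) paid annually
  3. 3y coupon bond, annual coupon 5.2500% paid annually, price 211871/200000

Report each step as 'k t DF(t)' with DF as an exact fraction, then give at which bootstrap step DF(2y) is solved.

step 1 [1y] bond c/1=29/400: DF=(21021/20000 − 29/400·(0))/(1+29/400) = 49/50 ≈ 0.980000
step 2 [2y] swap r/1=173/4777: DF=(1 − 173/4777·(0.980000))/(1+173/4777) = 2327/2500 ≈ 0.930800
step 3 [3y] bond c/1=21/400: DF=(211871/200000 − 21/400·(0.980000+0.930800))/(1+21/400) = 1139/1250 ≈ 0.911200

1 1 49/50
2 2 2327/2500
3 3 1139/1250
DF(2y) is solved at step 2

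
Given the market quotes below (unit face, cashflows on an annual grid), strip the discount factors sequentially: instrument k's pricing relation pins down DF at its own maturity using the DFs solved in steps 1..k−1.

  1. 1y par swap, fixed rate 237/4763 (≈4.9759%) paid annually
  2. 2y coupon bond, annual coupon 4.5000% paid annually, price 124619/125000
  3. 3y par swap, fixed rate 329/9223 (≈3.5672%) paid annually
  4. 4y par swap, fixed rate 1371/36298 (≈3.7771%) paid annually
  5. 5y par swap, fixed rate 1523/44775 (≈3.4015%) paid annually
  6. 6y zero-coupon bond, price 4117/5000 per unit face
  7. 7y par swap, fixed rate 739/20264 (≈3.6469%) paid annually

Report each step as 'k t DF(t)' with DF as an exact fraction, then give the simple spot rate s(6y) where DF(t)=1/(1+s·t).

1 1 4763/5000
2 2 913/1000
3 3 9013/10000
4 4 8629/10000
5 5 8477/10000
6 6 4117/5000
7 7 7783/10000
s(6y) = (1/(4117/5000) − 1)/(6) = 883/24702 ≈ 3.5746%

step 1 [1y] swap r/1=237/4763: DF=(1 − 237/4763·(0))/(1+237/4763) = 4763/5000 ≈ 0.952600
step 2 [2y] bond c/1=9/200: DF=(124619/125000 − 9/200·(0.952600))/(1+9/200) = 913/1000 ≈ 0.913000
step 3 [3y] swap r/1=329/9223: DF=(1 − 329/9223·(0.952600+0.913000))/(1+329/9223) = 9013/10000 ≈ 0.901300
step 4 [4y] swap r/1=1371/36298: DF=(1 − 1371/36298·(0.952600+0.913000+0.901300))/(1+1371/36298) = 8629/10000 ≈ 0.862900
step 5 [5y] swap r/1=1523/44775: DF=(1 − 1523/44775·(0.952600+0.913000+0.901300+0.862900))/(1+1523/44775) = 8477/10000 ≈ 0.847700
step 6 [6y] zero: DF = P = 4117/5000 ≈ 0.823400
step 7 [7y] swap r/1=739/20264: DF=(1 − 739/20264·(0.952600+0.913000+0.901300+0.862900+0.847700+0.823400))/(1+739/20264) = 7783/10000 ≈ 0.778300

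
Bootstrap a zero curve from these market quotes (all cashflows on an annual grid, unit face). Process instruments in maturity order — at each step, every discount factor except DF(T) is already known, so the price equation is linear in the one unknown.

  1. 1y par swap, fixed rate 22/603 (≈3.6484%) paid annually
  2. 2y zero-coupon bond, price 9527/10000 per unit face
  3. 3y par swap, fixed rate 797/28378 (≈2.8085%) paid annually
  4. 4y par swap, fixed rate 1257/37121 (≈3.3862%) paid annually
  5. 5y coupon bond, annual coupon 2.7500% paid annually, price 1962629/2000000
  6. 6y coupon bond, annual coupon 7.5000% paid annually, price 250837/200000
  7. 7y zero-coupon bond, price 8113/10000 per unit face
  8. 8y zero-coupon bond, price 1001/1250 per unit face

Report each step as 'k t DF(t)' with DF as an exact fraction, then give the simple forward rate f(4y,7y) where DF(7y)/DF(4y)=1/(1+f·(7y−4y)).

1 1 603/625
2 2 9527/10000
3 3 9203/10000
4 4 8743/10000
5 5 8557/10000
6 6 106/125
7 7 8113/10000
8 8 1001/1250
f(4y,7y) = ((8743/10000)/(8113/10000) − 1)/(3) = 30/1159 ≈ 2.5884%

step 1 [1y] swap r/1=22/603: DF=(1 − 22/603·(0))/(1+22/603) = 603/625 ≈ 0.964800
step 2 [2y] zero: DF = P = 9527/10000 ≈ 0.952700
step 3 [3y] swap r/1=797/28378: DF=(1 − 797/28378·(0.964800+0.952700))/(1+797/28378) = 9203/10000 ≈ 0.920300
step 4 [4y] swap r/1=1257/37121: DF=(1 − 1257/37121·(0.964800+0.952700+0.920300))/(1+1257/37121) = 8743/10000 ≈ 0.874300
step 5 [5y] bond c/1=11/400: DF=(1962629/2000000 − 11/400·(0.964800+0.952700+0.920300+0.874300))/(1+11/400) = 8557/10000 ≈ 0.855700
step 6 [6y] bond c/1=3/40: DF=(250837/200000 − 3/40·(0.964800+0.952700+0.920300+0.874300+0.855700))/(1+3/40) = 106/125 ≈ 0.848000
step 7 [7y] zero: DF = P = 8113/10000 ≈ 0.811300
step 8 [8y] zero: DF = P = 1001/1250 ≈ 0.800800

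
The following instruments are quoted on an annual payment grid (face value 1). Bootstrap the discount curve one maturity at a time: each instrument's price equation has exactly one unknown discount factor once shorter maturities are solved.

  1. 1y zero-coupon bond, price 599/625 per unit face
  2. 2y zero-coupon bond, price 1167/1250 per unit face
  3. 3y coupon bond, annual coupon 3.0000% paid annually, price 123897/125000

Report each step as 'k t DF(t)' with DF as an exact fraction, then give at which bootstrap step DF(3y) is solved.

1 1 599/625
2 2 1167/1250
3 3 567/625
DF(3y) is solved at step 3

step 1 [1y] zero: DF = P = 599/625 ≈ 0.958400
step 2 [2y] zero: DF = P = 1167/1250 ≈ 0.933600
step 3 [3y] bond c/1=3/100: DF=(123897/125000 − 3/100·(0.958400+0.933600))/(1+3/100) = 567/625 ≈ 0.907200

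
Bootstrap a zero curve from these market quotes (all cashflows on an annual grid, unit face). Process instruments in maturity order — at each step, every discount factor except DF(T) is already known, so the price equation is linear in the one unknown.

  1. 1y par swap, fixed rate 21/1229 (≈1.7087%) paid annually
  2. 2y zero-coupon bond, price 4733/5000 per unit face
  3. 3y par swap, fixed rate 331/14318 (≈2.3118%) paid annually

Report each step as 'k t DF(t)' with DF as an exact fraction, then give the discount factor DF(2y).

step 1 [1y] swap r/1=21/1229: DF=(1 − 21/1229·(0))/(1+21/1229) = 1229/1250 ≈ 0.983200
step 2 [2y] zero: DF = P = 4733/5000 ≈ 0.946600
step 3 [3y] swap r/1=331/14318: DF=(1 − 331/14318·(0.983200+0.946600))/(1+331/14318) = 4669/5000 ≈ 0.933800

1 1 1229/1250
2 2 4733/5000
3 3 4669/5000
DF(2y) = 4733/5000 ≈ 0.946600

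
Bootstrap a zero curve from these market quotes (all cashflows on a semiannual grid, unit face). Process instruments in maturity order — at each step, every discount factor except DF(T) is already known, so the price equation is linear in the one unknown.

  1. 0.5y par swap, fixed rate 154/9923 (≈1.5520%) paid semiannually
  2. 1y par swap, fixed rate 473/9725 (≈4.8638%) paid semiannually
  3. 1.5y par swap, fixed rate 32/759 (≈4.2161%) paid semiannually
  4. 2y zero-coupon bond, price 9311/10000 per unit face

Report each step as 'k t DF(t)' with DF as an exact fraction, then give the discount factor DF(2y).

1 1/2 9923/10000
2 1 9527/10000
3 3/2 587/625
4 2 9311/10000
DF(2y) = 9311/10000 ≈ 0.931100

step 1 [0.5y] swap r/2=77/9923: DF=(1 − 77/9923·(0))/(1+77/9923) = 9923/10000 ≈ 0.992300
step 2 [1y] swap r/2=473/19450: DF=(1 − 473/19450·(0.992300))/(1+473/19450) = 9527/10000 ≈ 0.952700
step 3 [1.5y] swap r/2=16/759: DF=(1 − 16/759·(0.992300+0.952700))/(1+16/759) = 587/625 ≈ 0.939200
step 4 [2y] zero: DF = P = 9311/10000 ≈ 0.931100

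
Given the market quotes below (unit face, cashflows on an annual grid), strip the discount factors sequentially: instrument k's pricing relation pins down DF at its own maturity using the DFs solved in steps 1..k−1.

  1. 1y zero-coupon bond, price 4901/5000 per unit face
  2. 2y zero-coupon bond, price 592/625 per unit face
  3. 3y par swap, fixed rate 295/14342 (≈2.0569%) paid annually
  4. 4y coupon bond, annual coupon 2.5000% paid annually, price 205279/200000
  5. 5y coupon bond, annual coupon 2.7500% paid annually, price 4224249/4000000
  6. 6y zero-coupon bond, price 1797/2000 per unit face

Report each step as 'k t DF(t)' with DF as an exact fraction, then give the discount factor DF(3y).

1 1 4901/5000
2 2 592/625
3 3 941/1000
4 4 4657/5000
5 5 9261/10000
6 6 1797/2000
DF(3y) = 941/1000 ≈ 0.941000

step 1 [1y] zero: DF = P = 4901/5000 ≈ 0.980200
step 2 [2y] zero: DF = P = 592/625 ≈ 0.947200
step 3 [3y] swap r/1=295/14342: DF=(1 − 295/14342·(0.980200+0.947200))/(1+295/14342) = 941/1000 ≈ 0.941000
step 4 [4y] bond c/1=1/40: DF=(205279/200000 − 1/40·(0.980200+0.947200+0.941000))/(1+1/40) = 4657/5000 ≈ 0.931400
step 5 [5y] bond c/1=11/400: DF=(4224249/4000000 − 11/400·(0.980200+0.947200+0.941000+0.931400))/(1+11/400) = 9261/10000 ≈ 0.926100
step 6 [6y] zero: DF = P = 1797/2000 ≈ 0.898500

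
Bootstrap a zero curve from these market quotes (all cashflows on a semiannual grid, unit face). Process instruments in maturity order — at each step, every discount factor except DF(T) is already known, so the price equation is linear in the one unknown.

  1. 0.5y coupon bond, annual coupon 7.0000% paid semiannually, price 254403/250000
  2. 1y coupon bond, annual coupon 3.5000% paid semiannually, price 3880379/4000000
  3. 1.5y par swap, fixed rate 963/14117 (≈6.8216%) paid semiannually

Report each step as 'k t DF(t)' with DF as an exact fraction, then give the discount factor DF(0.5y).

1 1/2 1229/1250
2 1 1873/2000
3 3/2 9037/10000
DF(0.5y) = 1229/1250 ≈ 0.983200

step 1 [0.5y] bond c/2=7/200: DF=(254403/250000 − 7/200·(0))/(1+7/200) = 1229/1250 ≈ 0.983200
step 2 [1y] bond c/2=7/400: DF=(3880379/4000000 − 7/400·(0.983200))/(1+7/400) = 1873/2000 ≈ 0.936500
step 3 [1.5y] swap r/2=963/28234: DF=(1 − 963/28234·(0.983200+0.936500))/(1+963/28234) = 9037/10000 ≈ 0.903700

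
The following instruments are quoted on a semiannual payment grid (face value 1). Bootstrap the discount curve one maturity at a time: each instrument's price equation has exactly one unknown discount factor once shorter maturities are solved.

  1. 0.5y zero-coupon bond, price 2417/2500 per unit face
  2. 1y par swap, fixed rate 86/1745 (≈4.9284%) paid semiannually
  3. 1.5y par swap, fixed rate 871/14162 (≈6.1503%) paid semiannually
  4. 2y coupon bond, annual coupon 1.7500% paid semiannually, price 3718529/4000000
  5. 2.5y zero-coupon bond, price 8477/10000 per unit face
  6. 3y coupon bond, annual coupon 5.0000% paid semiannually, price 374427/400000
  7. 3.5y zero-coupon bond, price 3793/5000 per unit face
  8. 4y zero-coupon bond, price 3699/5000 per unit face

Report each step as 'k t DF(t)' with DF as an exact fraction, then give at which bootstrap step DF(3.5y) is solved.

step 1 [0.5y] zero: DF = P = 2417/2500 ≈ 0.966800
step 2 [1y] swap r/2=43/1745: DF=(1 − 43/1745·(0.966800))/(1+43/1745) = 9527/10000 ≈ 0.952700
step 3 [1.5y] swap r/2=871/28324: DF=(1 − 871/28324·(0.966800+0.952700))/(1+871/28324) = 9129/10000 ≈ 0.912900
step 4 [2y] bond c/2=7/800: DF=(3718529/4000000 − 7/800·(0.966800+0.952700+0.912900))/(1+7/800) = 897/1000 ≈ 0.897000
step 5 [2.5y] zero: DF = P = 8477/10000 ≈ 0.847700
step 6 [3y] bond c/2=1/40: DF=(374427/400000 − 1/40·(0.966800+0.952700+0.912900+0.897000+0.847700))/(1+1/40) = 501/625 ≈ 0.801600
step 7 [3.5y] zero: DF = P = 3793/5000 ≈ 0.758600
step 8 [4y] zero: DF = P = 3699/5000 ≈ 0.739800

1 1/2 2417/2500
2 1 9527/10000
3 3/2 9129/10000
4 2 897/1000
5 5/2 8477/10000
6 3 501/625
7 7/2 3793/5000
8 4 3699/5000
DF(3.5y) is solved at step 7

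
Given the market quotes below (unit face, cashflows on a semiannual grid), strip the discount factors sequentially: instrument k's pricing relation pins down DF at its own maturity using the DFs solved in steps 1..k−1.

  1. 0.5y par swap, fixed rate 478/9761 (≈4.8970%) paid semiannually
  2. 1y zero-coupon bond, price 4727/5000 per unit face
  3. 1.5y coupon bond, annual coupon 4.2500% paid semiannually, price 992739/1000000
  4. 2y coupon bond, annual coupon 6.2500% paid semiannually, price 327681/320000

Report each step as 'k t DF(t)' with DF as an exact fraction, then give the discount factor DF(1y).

step 1 [0.5y] swap r/2=239/9761: DF=(1 − 239/9761·(0))/(1+239/9761) = 9761/10000 ≈ 0.976100
step 2 [1y] zero: DF = P = 4727/5000 ≈ 0.945400
step 3 [1.5y] bond c/2=17/800: DF=(992739/1000000 − 17/800·(0.976100+0.945400))/(1+17/800) = 9321/10000 ≈ 0.932100
step 4 [2y] bond c/2=1/32: DF=(327681/320000 − 1/32·(0.976100+0.945400+0.932100))/(1+1/32) = 1813/2000 ≈ 0.906500

1 1/2 9761/10000
2 1 4727/5000
3 3/2 9321/10000
4 2 1813/2000
DF(1y) = 4727/5000 ≈ 0.945400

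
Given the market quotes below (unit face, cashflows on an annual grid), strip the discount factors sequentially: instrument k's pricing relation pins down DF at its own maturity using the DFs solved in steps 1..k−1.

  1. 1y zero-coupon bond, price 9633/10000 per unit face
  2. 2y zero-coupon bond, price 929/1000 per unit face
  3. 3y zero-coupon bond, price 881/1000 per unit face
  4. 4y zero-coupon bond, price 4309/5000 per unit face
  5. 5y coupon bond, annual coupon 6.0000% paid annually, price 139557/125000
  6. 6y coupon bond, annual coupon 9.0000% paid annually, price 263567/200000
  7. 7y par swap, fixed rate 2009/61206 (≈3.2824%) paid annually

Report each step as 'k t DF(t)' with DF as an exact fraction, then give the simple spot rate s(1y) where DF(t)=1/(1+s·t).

step 1 [1y] zero: DF = P = 9633/10000 ≈ 0.963300
step 2 [2y] zero: DF = P = 929/1000 ≈ 0.929000
step 3 [3y] zero: DF = P = 881/1000 ≈ 0.881000
step 4 [4y] zero: DF = P = 4309/5000 ≈ 0.861800
step 5 [5y] bond c/1=3/50: DF=(139557/125000 − 3/50·(0.963300+0.929000+0.881000+0.861800))/(1+3/50) = 339/400 ≈ 0.847500
step 6 [6y] bond c/1=9/100: DF=(263567/200000 − 9/100·(0.963300+0.929000+0.881000+0.861800+0.847500))/(1+9/100) = 8389/10000 ≈ 0.838900
step 7 [7y] swap r/1=2009/61206: DF=(1 − 2009/61206·(0.963300+0.929000+0.881000+0.861800+0.847500+0.838900))/(1+2009/61206) = 7991/10000 ≈ 0.799100

1 1 9633/10000
2 2 929/1000
3 3 881/1000
4 4 4309/5000
5 5 339/400
6 6 8389/10000
7 7 7991/10000
s(1y) = (1/(9633/10000) − 1)/(1) = 367/9633 ≈ 3.8098%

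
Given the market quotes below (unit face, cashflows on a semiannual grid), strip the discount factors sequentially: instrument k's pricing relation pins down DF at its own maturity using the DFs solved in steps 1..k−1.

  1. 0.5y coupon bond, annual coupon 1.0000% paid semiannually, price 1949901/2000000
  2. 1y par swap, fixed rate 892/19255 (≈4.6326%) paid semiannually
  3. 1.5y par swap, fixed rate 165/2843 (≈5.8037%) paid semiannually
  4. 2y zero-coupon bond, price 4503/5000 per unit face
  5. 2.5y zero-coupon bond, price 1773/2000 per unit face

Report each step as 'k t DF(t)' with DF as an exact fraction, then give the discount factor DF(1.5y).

step 1 [0.5y] bond c/2=1/200: DF=(1949901/2000000 − 1/200·(0))/(1+1/200) = 9701/10000 ≈ 0.970100
step 2 [1y] swap r/2=446/19255: DF=(1 − 446/19255·(0.970100))/(1+446/19255) = 4777/5000 ≈ 0.955400
step 3 [1.5y] swap r/2=165/5686: DF=(1 − 165/5686·(0.970100+0.955400))/(1+165/5686) = 367/400 ≈ 0.917500
step 4 [2y] zero: DF = P = 4503/5000 ≈ 0.900600
step 5 [2.5y] zero: DF = P = 1773/2000 ≈ 0.886500

1 1/2 9701/10000
2 1 4777/5000
3 3/2 367/400
4 2 4503/5000
5 5/2 1773/2000
DF(1.5y) = 367/400 ≈ 0.917500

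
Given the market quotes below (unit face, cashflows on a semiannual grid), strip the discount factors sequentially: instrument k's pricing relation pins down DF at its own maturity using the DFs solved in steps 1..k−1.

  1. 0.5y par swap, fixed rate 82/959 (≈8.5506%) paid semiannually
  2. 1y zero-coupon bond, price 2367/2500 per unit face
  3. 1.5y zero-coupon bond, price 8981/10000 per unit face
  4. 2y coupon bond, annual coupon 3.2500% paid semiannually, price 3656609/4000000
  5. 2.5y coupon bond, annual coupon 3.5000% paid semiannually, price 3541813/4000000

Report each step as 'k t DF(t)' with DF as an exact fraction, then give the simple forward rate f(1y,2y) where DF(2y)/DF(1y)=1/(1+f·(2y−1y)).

step 1 [0.5y] swap r/2=41/959: DF=(1 − 41/959·(0))/(1+41/959) = 959/1000 ≈ 0.959000
step 2 [1y] zero: DF = P = 2367/2500 ≈ 0.946800
step 3 [1.5y] zero: DF = P = 8981/10000 ≈ 0.898100
step 4 [2y] bond c/2=13/800: DF=(3656609/4000000 − 13/800·(0.959000+0.946800+0.898100))/(1+13/800) = 8547/10000 ≈ 0.854700
step 5 [2.5y] bond c/2=7/400: DF=(3541813/4000000 − 7/400·(0.959000+0.946800+0.898100+0.854700))/(1+7/400) = 8073/10000 ≈ 0.807300

1 1/2 959/1000
2 1 2367/2500
3 3/2 8981/10000
4 2 8547/10000
5 5/2 8073/10000
f(1y,2y) = ((2367/2500)/(8547/10000) − 1)/(1) = 307/2849 ≈ 10.7757%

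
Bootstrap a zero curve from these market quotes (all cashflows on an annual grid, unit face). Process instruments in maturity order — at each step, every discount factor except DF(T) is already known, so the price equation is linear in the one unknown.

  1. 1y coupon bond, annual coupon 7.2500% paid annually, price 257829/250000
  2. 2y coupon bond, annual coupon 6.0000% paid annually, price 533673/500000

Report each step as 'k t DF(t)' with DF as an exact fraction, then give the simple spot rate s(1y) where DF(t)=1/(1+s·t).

step 1 [1y] bond c/1=29/400: DF=(257829/250000 − 29/400·(0))/(1+29/400) = 601/625 ≈ 0.961600
step 2 [2y] bond c/1=3/50: DF=(533673/500000 − 3/50·(0.961600))/(1+3/50) = 381/400 ≈ 0.952500

1 1 601/625
2 2 381/400
s(1y) = (1/(601/625) − 1)/(1) = 24/601 ≈ 3.9933%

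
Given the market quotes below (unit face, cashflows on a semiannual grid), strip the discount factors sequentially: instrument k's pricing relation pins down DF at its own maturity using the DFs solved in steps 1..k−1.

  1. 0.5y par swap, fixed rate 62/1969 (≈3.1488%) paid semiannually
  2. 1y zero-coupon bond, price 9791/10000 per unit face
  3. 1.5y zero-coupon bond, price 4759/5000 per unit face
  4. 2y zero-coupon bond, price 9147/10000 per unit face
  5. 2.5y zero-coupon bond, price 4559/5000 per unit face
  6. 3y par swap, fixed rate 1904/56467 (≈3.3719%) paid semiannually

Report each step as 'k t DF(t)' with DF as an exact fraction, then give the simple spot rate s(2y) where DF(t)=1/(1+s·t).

step 1 [0.5y] swap r/2=31/1969: DF=(1 − 31/1969·(0))/(1+31/1969) = 1969/2000 ≈ 0.984500
step 2 [1y] zero: DF = P = 9791/10000 ≈ 0.979100
step 3 [1.5y] zero: DF = P = 4759/5000 ≈ 0.951800
step 4 [2y] zero: DF = P = 9147/10000 ≈ 0.914700
step 5 [2.5y] zero: DF = P = 4559/5000 ≈ 0.911800
step 6 [3y] swap r/2=952/56467: DF=(1 − 952/56467·(0.984500+0.979100+0.951800+0.914700+0.911800))/(1+952/56467) = 1131/1250 ≈ 0.904800

1 1/2 1969/2000
2 1 9791/10000
3 3/2 4759/5000
4 2 9147/10000
5 5/2 4559/5000
6 3 1131/1250
s(2y) = (1/(9147/10000) − 1)/(2) = 853/18294 ≈ 4.6627%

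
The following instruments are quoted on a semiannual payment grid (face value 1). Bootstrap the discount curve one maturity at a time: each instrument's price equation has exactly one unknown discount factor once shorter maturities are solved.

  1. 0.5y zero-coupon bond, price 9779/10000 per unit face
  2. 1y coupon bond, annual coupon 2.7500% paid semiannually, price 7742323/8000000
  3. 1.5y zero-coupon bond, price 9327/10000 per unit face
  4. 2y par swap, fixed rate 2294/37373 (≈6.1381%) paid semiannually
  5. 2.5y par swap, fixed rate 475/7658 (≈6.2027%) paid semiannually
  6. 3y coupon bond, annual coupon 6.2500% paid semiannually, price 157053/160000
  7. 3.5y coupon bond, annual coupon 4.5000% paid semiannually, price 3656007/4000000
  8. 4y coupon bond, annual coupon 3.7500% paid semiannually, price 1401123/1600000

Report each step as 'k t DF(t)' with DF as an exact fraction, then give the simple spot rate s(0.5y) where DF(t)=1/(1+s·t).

1 1/2 9779/10000
2 1 4707/5000
3 3/2 9327/10000
4 2 8853/10000
5 5/2 343/400
6 3 4063/5000
7 7/2 7749/10000
8 4 3729/5000
s(0.5y) = (1/(9779/10000) − 1)/(1/2) = 442/9779 ≈ 4.5199%

step 1 [0.5y] zero: DF = P = 9779/10000 ≈ 0.977900
step 2 [1y] bond c/2=11/800: DF=(7742323/8000000 − 11/800·(0.977900))/(1+11/800) = 4707/5000 ≈ 0.941400
step 3 [1.5y] zero: DF = P = 9327/10000 ≈ 0.932700
step 4 [2y] swap r/2=1147/37373: DF=(1 − 1147/37373·(0.977900+0.941400+0.932700))/(1+1147/37373) = 8853/10000 ≈ 0.885300
step 5 [2.5y] swap r/2=475/15316: DF=(1 − 475/15316·(0.977900+0.941400+0.932700+0.885300))/(1+475/15316) = 343/400 ≈ 0.857500
step 6 [3y] bond c/2=1/32: DF=(157053/160000 − 1/32·(0.977900+0.941400+0.932700+0.885300+0.857500))/(1+1/32) = 4063/5000 ≈ 0.812600
step 7 [3.5y] bond c/2=9/400: DF=(3656007/4000000 − 9/400·(0.977900+0.941400+0.932700+0.885300+0.857500+0.812600))/(1+9/400) = 7749/10000 ≈ 0.774900
step 8 [4y] bond c/2=3/160: DF=(1401123/1600000 − 3/160·(0.977900+0.941400+0.932700+0.885300+0.857500+0.812600+0.774900))/(1+3/160) = 3729/5000 ≈ 0.745800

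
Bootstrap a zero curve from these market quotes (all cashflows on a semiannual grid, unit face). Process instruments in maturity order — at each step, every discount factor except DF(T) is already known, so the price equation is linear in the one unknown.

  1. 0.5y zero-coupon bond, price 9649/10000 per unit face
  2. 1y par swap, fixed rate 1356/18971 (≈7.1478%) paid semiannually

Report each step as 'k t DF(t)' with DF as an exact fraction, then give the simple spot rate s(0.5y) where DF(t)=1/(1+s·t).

step 1 [0.5y] zero: DF = P = 9649/10000 ≈ 0.964900
step 2 [1y] swap r/2=678/18971: DF=(1 − 678/18971·(0.964900))/(1+678/18971) = 4661/5000 ≈ 0.932200

1 1/2 9649/10000
2 1 4661/5000
s(0.5y) = (1/(9649/10000) − 1)/(1/2) = 702/9649 ≈ 7.2754%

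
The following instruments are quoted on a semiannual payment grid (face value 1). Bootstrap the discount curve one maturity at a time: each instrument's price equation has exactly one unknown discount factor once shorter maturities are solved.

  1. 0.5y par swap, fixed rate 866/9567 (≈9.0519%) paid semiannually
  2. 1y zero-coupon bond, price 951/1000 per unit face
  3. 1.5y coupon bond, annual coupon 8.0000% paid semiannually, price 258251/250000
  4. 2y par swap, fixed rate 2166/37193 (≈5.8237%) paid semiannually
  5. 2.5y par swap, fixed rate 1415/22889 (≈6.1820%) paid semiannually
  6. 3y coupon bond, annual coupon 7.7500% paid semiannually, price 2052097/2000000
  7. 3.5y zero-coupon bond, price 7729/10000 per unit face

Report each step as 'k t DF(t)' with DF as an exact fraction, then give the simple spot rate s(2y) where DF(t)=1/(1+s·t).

step 1 [0.5y] swap r/2=433/9567: DF=(1 − 433/9567·(0))/(1+433/9567) = 9567/10000 ≈ 0.956700
step 2 [1y] zero: DF = P = 951/1000 ≈ 0.951000
step 3 [1.5y] bond c/2=1/25: DF=(258251/250000 − 1/25·(0.956700+0.951000))/(1+1/25) = 9199/10000 ≈ 0.919900
step 4 [2y] swap r/2=1083/37193: DF=(1 − 1083/37193·(0.956700+0.951000+0.919900))/(1+1083/37193) = 8917/10000 ≈ 0.891700
step 5 [2.5y] swap r/2=1415/45778: DF=(1 − 1415/45778·(0.956700+0.951000+0.919900+0.891700))/(1+1415/45778) = 1717/2000 ≈ 0.858500
step 6 [3y] bond c/2=31/800: DF=(2052097/2000000 − 31/800·(0.956700+0.951000+0.919900+0.891700+0.858500))/(1+31/800) = 817/1000 ≈ 0.817000
step 7 [3.5y] zero: DF = P = 7729/10000 ≈ 0.772900

1 1/2 9567/10000
2 1 951/1000
3 3/2 9199/10000
4 2 8917/10000
5 5/2 1717/2000
6 3 817/1000
7 7/2 7729/10000
s(2y) = (1/(8917/10000) − 1)/(2) = 1083/17834 ≈ 6.0727%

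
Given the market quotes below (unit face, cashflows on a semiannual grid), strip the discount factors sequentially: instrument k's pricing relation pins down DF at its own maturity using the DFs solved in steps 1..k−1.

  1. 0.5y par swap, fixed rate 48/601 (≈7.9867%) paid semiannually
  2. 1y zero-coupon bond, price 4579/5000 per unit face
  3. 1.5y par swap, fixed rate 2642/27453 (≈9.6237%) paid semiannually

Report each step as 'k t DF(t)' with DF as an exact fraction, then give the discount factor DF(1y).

step 1 [0.5y] swap r/2=24/601: DF=(1 − 24/601·(0))/(1+24/601) = 601/625 ≈ 0.961600
step 2 [1y] zero: DF = P = 4579/5000 ≈ 0.915800
step 3 [1.5y] swap r/2=1321/27453: DF=(1 − 1321/27453·(0.961600+0.915800))/(1+1321/27453) = 8679/10000 ≈ 0.867900

1 1/2 601/625
2 1 4579/5000
3 3/2 8679/10000
DF(1y) = 4579/5000 ≈ 0.915800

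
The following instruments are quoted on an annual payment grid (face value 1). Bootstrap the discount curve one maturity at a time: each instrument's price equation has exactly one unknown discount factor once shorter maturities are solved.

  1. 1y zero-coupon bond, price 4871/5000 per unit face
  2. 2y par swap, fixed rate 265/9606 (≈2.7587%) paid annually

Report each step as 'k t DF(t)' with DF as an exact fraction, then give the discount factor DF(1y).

step 1 [1y] zero: DF = P = 4871/5000 ≈ 0.974200
step 2 [2y] swap r/1=265/9606: DF=(1 − 265/9606·(0.974200))/(1+265/9606) = 947/1000 ≈ 0.947000

1 1 4871/5000
2 2 947/1000
DF(1y) = 4871/5000 ≈ 0.974200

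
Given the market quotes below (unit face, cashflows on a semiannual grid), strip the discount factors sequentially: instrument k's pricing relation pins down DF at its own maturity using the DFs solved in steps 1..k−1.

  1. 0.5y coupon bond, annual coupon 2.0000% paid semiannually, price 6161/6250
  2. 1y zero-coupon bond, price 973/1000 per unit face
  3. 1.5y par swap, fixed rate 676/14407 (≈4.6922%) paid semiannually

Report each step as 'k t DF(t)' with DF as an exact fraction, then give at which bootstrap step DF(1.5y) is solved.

1 1/2 122/125
2 1 973/1000
3 3/2 2331/2500
DF(1.5y) is solved at step 3

step 1 [0.5y] bond c/2=1/100: DF=(6161/6250 − 1/100·(0))/(1+1/100) = 122/125 ≈ 0.976000
step 2 [1y] zero: DF = P = 973/1000 ≈ 0.973000
step 3 [1.5y] swap r/2=338/14407: DF=(1 − 338/14407·(0.976000+0.973000))/(1+338/14407) = 2331/2500 ≈ 0.932400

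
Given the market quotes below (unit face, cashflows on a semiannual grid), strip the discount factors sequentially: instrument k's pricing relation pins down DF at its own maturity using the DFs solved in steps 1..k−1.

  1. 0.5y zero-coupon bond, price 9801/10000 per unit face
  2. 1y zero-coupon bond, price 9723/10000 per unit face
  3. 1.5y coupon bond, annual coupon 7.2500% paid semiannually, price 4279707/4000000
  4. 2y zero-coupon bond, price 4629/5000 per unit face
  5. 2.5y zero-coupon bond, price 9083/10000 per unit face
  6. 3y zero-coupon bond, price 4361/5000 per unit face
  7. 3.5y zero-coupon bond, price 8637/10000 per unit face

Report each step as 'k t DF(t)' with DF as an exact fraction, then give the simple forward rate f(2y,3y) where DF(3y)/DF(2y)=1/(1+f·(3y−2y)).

step 1 [0.5y] zero: DF = P = 9801/10000 ≈ 0.980100
step 2 [1y] zero: DF = P = 9723/10000 ≈ 0.972300
step 3 [1.5y] bond c/2=29/800: DF=(4279707/4000000 − 29/800·(0.980100+0.972300))/(1+29/800) = 4821/5000 ≈ 0.964200
step 4 [2y] zero: DF = P = 4629/5000 ≈ 0.925800
step 5 [2.5y] zero: DF = P = 9083/10000 ≈ 0.908300
step 6 [3y] zero: DF = P = 4361/5000 ≈ 0.872200
step 7 [3.5y] zero: DF = P = 8637/10000 ≈ 0.863700

1 1/2 9801/10000
2 1 9723/10000
3 3/2 4821/5000
4 2 4629/5000
5 5/2 9083/10000
6 3 4361/5000
7 7/2 8637/10000
f(2y,3y) = ((4629/5000)/(4361/5000) − 1)/(1) = 268/4361 ≈ 6.1454%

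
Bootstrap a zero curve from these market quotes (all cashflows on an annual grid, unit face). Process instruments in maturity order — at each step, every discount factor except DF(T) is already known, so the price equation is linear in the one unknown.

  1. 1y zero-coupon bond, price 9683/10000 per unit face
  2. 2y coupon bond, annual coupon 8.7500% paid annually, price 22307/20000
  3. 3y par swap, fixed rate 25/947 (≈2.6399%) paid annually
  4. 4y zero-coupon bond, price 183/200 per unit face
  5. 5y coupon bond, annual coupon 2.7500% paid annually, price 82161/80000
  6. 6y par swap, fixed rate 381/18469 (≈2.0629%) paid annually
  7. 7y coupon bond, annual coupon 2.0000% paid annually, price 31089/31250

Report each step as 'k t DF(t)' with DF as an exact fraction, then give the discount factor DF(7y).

step 1 [1y] zero: DF = P = 9683/10000 ≈ 0.968300
step 2 [2y] bond c/1=7/80: DF=(22307/20000 − 7/80·(0.968300))/(1+7/80) = 9477/10000 ≈ 0.947700
step 3 [3y] swap r/1=25/947: DF=(1 − 25/947·(0.968300+0.947700))/(1+25/947) = 37/40 ≈ 0.925000
step 4 [4y] zero: DF = P = 183/200 ≈ 0.915000
step 5 [5y] bond c/1=11/400: DF=(82161/80000 − 11/400·(0.968300+0.947700+0.925000+0.915000))/(1+11/400) = 899/1000 ≈ 0.899000
step 6 [6y] swap r/1=381/18469: DF=(1 − 381/18469·(0.968300+0.947700+0.925000+0.915000+0.899000))/(1+381/18469) = 8857/10000 ≈ 0.885700
step 7 [7y] bond c/1=1/50: DF=(31089/31250 − 1/50·(0.968300+0.947700+0.925000+0.915000+0.899000+0.885700))/(1+1/50) = 8667/10000 ≈ 0.866700

1 1 9683/10000
2 2 9477/10000
3 3 37/40
4 4 183/200
5 5 899/1000
6 6 8857/10000
7 7 8667/10000
DF(7y) = 8667/10000 ≈ 0.866700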